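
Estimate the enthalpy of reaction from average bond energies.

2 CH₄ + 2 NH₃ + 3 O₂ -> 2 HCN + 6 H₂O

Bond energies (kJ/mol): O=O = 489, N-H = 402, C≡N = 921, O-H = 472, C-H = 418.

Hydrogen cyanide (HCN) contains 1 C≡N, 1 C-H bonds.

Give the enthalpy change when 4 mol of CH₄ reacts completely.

ΔH = −2238 kJ

Bonds broken (reactants):
  C-H: 8 × 418 = 3344
  N-H: 6 × 402 = 2412
  O=O: 3 × 489 = 1467
  Σ(broken) = 7223 kJ
Bonds formed (products):
  C≡N: 2 × 921 = 1842
  C-H: 2 × 418 = 836
  O-H: 12 × 472 = 5664
  Σ(formed) = 8342 kJ
ΔH = Σ(broken) − Σ(formed) = 7223 − 8342 = −1119 kJ
For 2× the reaction as written: 2 × (−1119) = −2238 kJ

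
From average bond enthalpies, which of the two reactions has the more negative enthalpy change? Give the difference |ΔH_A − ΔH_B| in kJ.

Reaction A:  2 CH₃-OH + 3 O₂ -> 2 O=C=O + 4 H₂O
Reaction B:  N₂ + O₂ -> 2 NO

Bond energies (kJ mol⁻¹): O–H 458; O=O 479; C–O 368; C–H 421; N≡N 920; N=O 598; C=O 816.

Reaction A, by 1516 kJ

Reaction A:
  Bonds broken (reactants):
    C–H: 6 × 421 = 2526
    C–O: 2 × 368 = 736
    O–H: 2 × 458 = 916
    O=O: 3 × 479 = 1437
    Σ(broken) = 5615 kJ
  Bonds formed (products):
    C=O: 4 × 816 = 3264
    O–H: 8 × 458 = 3664
    Σ(formed) = 6928 kJ
  ΔH_A = 5615 − 6928 = −1313 kJ
Reaction B:
  Bonds broken (reactants):
    N≡N: 1 × 920 = 920
    O=O: 1 × 479 = 479
    Σ(broken) = 1399 kJ
  Bonds formed (products):
    N=O: 2 × 598 = 1196
    Σ(formed) = 1196 kJ
  ΔH_B = 1399 − 1196 = +203 kJ
ΔH_A − ΔH_B = −1516 kJ, so reaction A has the more negative ΔH; |ΔH_A − ΔH_B| = 1516 kJ.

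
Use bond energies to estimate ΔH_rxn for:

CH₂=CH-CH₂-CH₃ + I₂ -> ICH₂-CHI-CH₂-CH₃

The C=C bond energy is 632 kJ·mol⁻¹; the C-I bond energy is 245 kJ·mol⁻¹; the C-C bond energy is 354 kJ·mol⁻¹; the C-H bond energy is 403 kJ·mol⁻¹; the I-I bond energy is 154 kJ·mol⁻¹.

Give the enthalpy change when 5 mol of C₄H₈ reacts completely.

ΔH = −290 kJ

Bonds broken (reactants):
  C-C: 2 × 354 = 708
  C-H: 8 × 403 = 3224
  C=C: 1 × 632 = 632
  I-I: 1 × 154 = 154
  Σ(broken) = 4718 kJ
Bonds formed (products):
  C-C: 3 × 354 = 1062
  C-H: 8 × 403 = 3224
  C-I: 2 × 245 = 490
  Σ(formed) = 4776 kJ
ΔH = Σ(broken) − Σ(formed) = 4718 − 4776 = −58 kJ
For 5× the reaction as written: 5 × (−58) = −290 kJ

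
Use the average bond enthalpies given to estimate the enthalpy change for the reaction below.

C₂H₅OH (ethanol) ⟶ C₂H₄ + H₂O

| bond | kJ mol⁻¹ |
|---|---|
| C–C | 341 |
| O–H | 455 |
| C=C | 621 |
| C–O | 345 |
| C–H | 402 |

Bonds broken (reactants):
  C–C: 1 × 341 = 341
  C–H: 5 × 402 = 2010
  C–O: 1 × 345 = 345
  O–H: 1 × 455 = 455
  Σ(broken) = 3151 kJ
Bonds formed (products):
  C–H: 4 × 402 = 1608
  C=C: 1 × 621 = 621
  O–H: 2 × 455 = 910
  Σ(formed) = 3139 kJ
ΔH = Σ(broken) − Σ(formed) = 3151 − 3139 = +12 kJ

ΔH ≈ +12 kJ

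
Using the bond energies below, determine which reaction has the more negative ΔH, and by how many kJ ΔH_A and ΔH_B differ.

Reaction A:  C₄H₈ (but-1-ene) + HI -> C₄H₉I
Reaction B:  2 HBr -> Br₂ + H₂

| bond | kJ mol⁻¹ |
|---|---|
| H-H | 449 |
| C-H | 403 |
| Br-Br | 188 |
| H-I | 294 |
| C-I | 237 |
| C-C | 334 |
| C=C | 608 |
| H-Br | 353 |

Reaction A:
  Bonds broken (reactants):
    C-C: 2 × 334 = 668
    C-H: 8 × 403 = 3224
    C=C: 1 × 608 = 608
    H-I: 1 × 294 = 294
    Σ(broken) = 4794 kJ
  Bonds formed (products):
    C-C: 3 × 334 = 1002
    C-H: 9 × 403 = 3627
    C-I: 1 × 237 = 237
    Σ(formed) = 4866 kJ
  ΔH_A = 4794 − 4866 = −72 kJ
Reaction B:
  Bonds broken (reactants):
    H-Br: 2 × 353 = 706
    Σ(broken) = 706 kJ
  Bonds formed (products):
    Br-Br: 1 × 188 = 188
    H-H: 1 × 449 = 449
    Σ(formed) = 637 kJ
  ΔH_B = 706 − 637 = +69 kJ
ΔH_A − ΔH_B = −141 kJ, so reaction A has the more negative ΔH; |ΔH_A − ΔH_B| = 141 kJ.

Reaction A, by 141 kJ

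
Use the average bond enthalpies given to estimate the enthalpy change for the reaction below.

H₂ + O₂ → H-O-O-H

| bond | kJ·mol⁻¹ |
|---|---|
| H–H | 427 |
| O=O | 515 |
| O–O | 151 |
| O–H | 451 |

ΔH ≈ −111 kJ

Bonds broken (reactants):
  H–H: 1 × 427 = 427
  O=O: 1 × 515 = 515
  Σ(broken) = 942 kJ
Bonds formed (products):
  O–H: 2 × 451 = 902
  O–O: 1 × 151 = 151
  Σ(formed) = 1053 kJ
ΔH = Σ(broken) − Σ(formed) = 942 − 1053 = −111 kJ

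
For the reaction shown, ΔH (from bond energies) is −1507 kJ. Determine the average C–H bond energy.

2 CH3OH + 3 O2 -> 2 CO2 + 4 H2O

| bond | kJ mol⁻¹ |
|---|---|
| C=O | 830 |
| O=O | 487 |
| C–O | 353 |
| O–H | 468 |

D(C–H) ≈ 409 kJ/mol

Let D be the C–H bond energy.
Σ(broken) = 6×D + 2×353 + 2×468 + 3×487 = 3103 + 6D
Σ(formed) = 4×830 + 8×468 = 7064
ΔH = Σ(broken) − Σ(formed) = (3103 + 6D) − (7064) = −3961 + 6D
Setting this equal to −1507 kJ gives 6D = 2454, so D = 409 kJ/mol.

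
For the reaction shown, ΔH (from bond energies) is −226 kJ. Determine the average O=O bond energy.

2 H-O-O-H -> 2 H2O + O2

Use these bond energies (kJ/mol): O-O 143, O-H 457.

D(O=O) ≈ 512 kJ/mol

Let D be the O=O bond energy.
Σ(broken) = 4×457 + 2×143 = 2114
Σ(formed) = 4×457 + 1×D = 1828 + D
ΔH = Σ(broken) − Σ(formed) = (2114) − (1828 + D) = +286 − D
Setting this equal to −226 kJ gives D = 512 kJ/mol.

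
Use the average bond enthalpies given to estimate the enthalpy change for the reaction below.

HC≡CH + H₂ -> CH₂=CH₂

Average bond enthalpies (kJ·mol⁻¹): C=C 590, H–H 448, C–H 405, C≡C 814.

ΔH ≈ −138 kJ

Bonds broken (reactants):
  C≡C: 1 × 814 = 814
  C–H: 2 × 405 = 810
  H–H: 1 × 448 = 448
  Σ(broken) = 2072 kJ
Bonds formed (products):
  C–H: 4 × 405 = 1620
  C=C: 1 × 590 = 590
  Σ(formed) = 2210 kJ
ΔH = Σ(broken) − Σ(formed) = 2072 − 2210 = −138 kJ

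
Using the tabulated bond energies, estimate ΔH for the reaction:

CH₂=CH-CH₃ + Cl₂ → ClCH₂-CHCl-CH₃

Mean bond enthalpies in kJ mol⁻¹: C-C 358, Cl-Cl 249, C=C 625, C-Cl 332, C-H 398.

Bonds broken (reactants):
  C-C: 1 × 358 = 358
  C-H: 6 × 398 = 2388
  C=C: 1 × 625 = 625
  Cl-Cl: 1 × 249 = 249
  Σ(broken) = 3620 kJ
Bonds formed (products):
  C-C: 2 × 358 = 716
  C-Cl: 2 × 332 = 664
  C-H: 6 × 398 = 2388
  Σ(formed) = 3768 kJ
ΔH = Σ(broken) − Σ(formed) = 3620 − 3768 = −148 kJ

ΔH ≈ −148 kJ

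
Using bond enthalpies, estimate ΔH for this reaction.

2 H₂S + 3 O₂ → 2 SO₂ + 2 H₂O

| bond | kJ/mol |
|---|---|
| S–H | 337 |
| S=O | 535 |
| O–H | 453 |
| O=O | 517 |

ΔH ≈ −1053 kJ

Bonds broken (reactants):
  O=O: 3 × 517 = 1551
  S–H: 4 × 337 = 1348
  Σ(broken) = 2899 kJ
Bonds formed (products):
  O–H: 4 × 453 = 1812
  S=O: 4 × 535 = 2140
  Σ(formed) = 3952 kJ
ΔH = Σ(broken) − Σ(formed) = 2899 − 3952 = −1053 kJ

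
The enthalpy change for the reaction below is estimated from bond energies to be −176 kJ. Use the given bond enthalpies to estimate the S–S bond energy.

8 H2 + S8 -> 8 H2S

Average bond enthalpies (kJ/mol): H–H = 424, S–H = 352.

D(S–S) ≈ 258 kJ/mol

Let D be the S–S bond energy.
Σ(broken) = 8×424 + 8×D = 3392 + 8D
Σ(formed) = 16×352 = 5632
ΔH = Σ(broken) − Σ(formed) = (3392 + 8D) − (5632) = −2240 + 8D
Setting this equal to −176 kJ gives 8D = 2064, so D = 258 kJ/mol.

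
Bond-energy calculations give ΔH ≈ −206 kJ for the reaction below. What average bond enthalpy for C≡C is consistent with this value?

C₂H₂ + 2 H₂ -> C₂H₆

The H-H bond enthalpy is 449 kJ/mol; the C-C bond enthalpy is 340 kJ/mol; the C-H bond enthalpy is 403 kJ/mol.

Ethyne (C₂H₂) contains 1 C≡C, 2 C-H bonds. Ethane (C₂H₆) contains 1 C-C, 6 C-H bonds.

Let D be the C≡C bond energy.
Σ(broken) = 1×D + 2×403 + 2×449 = 1704 + D
Σ(formed) = 1×340 + 6×403 = 2758
ΔH = Σ(broken) − Σ(formed) = (1704 + D) − (2758) = −1054 + D
Setting this equal to −206 kJ gives D = 848 kJ/mol.

D(C≡C) ≈ 848 kJ/mol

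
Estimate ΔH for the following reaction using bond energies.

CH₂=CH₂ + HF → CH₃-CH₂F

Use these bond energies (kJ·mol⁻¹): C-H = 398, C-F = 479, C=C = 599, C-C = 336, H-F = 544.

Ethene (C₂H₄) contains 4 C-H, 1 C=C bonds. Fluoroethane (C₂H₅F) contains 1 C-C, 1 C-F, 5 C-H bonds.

Bonds broken (reactants):
  C-H: 4 × 398 = 1592
  C=C: 1 × 599 = 599
  H-F: 1 × 544 = 544
  Σ(broken) = 2735 kJ
Bonds formed (products):
  C-C: 1 × 336 = 336
  C-F: 1 × 479 = 479
  C-H: 5 × 398 = 1990
  Σ(formed) = 2805 kJ
ΔH = Σ(broken) − Σ(formed) = 2735 − 2805 = −70 kJ

ΔH ≈ −70 kJ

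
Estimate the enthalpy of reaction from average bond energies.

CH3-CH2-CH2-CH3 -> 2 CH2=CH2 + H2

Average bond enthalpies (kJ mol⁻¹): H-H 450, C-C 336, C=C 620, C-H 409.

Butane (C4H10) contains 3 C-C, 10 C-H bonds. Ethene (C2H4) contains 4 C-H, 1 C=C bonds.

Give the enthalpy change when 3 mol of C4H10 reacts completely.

Bonds broken (reactants):
  C-C: 3 × 336 = 1008
  C-H: 10 × 409 = 4090
  Σ(broken) = 5098 kJ
Bonds formed (products):
  C-H: 8 × 409 = 3272
  C=C: 2 × 620 = 1240
  H-H: 1 × 450 = 450
  Σ(formed) = 4962 kJ
ΔH = Σ(broken) − Σ(formed) = 5098 − 4962 = +136 kJ
For 3× the reaction as written: 3 × (+136) = +408 kJ

ΔH = +408 kJ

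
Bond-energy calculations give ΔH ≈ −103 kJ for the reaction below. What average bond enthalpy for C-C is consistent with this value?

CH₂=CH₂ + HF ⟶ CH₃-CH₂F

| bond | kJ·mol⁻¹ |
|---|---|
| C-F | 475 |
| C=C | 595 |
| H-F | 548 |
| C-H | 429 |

Let D be the C-C bond energy.
Σ(broken) = 4×429 + 1×595 + 1×548 = 2859
Σ(formed) = 1×D + 1×475 + 5×429 = 2620 + D
ΔH = Σ(broken) − Σ(formed) = (2859) − (2620 + D) = +239 − D
Setting this equal to −103 kJ gives D = 342 kJ/mol.

D(C-C) ≈ 342 kJ/mol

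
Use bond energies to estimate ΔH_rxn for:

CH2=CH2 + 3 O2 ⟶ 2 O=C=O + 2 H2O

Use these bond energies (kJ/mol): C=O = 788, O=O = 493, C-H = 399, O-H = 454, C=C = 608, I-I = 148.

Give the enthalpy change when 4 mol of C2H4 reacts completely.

Bonds broken (reactants):
  C-H: 4 × 399 = 1596
  C=C: 1 × 608 = 608
  O=O: 3 × 493 = 1479
  Σ(broken) = 3683 kJ
Bonds formed (products):
  C=O: 4 × 788 = 3152
  O-H: 4 × 454 = 1816
  Σ(formed) = 4968 kJ
ΔH = Σ(broken) − Σ(formed) = 3683 − 4968 = −1285 kJ
For 4× the reaction as written: 4 × (−1285) = −5140 kJ

ΔH = −5140 kJ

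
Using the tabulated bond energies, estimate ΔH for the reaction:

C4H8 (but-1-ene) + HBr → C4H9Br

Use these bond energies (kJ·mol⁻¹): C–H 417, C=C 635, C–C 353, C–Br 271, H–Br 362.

Bonds broken (reactants):
  C–C: 2 × 353 = 706
  C–H: 8 × 417 = 3336
  C=C: 1 × 635 = 635
  H–Br: 1 × 362 = 362
  Σ(broken) = 5039 kJ
Bonds formed (products):
  C–Br: 1 × 271 = 271
  C–C: 3 × 353 = 1059
  C–H: 9 × 417 = 3753
  Σ(formed) = 5083 kJ
ΔH = Σ(broken) − Σ(formed) = 5039 − 5083 = −44 kJ

ΔH ≈ −44 kJ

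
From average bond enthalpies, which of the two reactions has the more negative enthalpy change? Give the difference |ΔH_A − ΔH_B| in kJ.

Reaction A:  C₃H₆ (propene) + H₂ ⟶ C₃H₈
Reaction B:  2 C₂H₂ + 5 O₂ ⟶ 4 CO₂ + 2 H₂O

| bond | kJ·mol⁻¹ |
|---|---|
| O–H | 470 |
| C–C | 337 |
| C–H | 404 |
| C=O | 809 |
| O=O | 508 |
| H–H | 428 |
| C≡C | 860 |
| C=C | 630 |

Reaction B, by 2389 kJ

Reaction A:
  Bonds broken (reactants):
    C–C: 1 × 337 = 337
    C–H: 6 × 404 = 2424
    C=C: 1 × 630 = 630
    H–H: 1 × 428 = 428
    Σ(broken) = 3819 kJ
  Bonds formed (products):
    C–C: 2 × 337 = 674
    C–H: 8 × 404 = 3232
    Σ(formed) = 3906 kJ
  ΔH_A = 3819 − 3906 = −87 kJ
Reaction B:
  Bonds broken (reactants):
    C≡C: 2 × 860 = 1720
    C–H: 4 × 404 = 1616
    O=O: 5 × 508 = 2540
    Σ(broken) = 5876 kJ
  Bonds formed (products):
    C=O: 8 × 809 = 6472
    O–H: 4 × 470 = 1880
    Σ(formed) = 8352 kJ
  ΔH_B = 5876 − 8352 = −2476 kJ
ΔH_A − ΔH_B = +2389 kJ, so reaction B has the more negative ΔH; |ΔH_A − ΔH_B| = 2389 kJ.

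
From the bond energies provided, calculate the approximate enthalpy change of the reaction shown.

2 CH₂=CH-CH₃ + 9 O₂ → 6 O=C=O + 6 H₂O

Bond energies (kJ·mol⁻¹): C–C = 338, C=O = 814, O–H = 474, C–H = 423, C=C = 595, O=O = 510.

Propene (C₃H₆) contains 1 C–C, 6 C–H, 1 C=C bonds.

ΔH ≈ −3924 kJ

Bonds broken (reactants):
  C–C: 2 × 338 = 676
  C–H: 12 × 423 = 5076
  C=C: 2 × 595 = 1190
  O=O: 9 × 510 = 4590
  Σ(broken) = 11532 kJ
Bonds formed (products):
  C=O: 12 × 814 = 9768
  O–H: 12 × 474 = 5688
  Σ(formed) = 15456 kJ
ΔH = Σ(broken) − Σ(formed) = 11532 − 15456 = −3924 kJ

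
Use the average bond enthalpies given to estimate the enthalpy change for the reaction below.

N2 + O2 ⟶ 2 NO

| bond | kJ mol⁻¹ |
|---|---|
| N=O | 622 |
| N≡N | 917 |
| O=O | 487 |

ΔH ≈ +160 kJ

Bonds broken (reactants):
  N≡N: 1 × 917 = 917
  O=O: 1 × 487 = 487
  Σ(broken) = 1404 kJ
Bonds formed (products):
  N=O: 2 × 622 = 1244
  Σ(formed) = 1244 kJ
ΔH = Σ(broken) − Σ(formed) = 1404 − 1244 = +160 kJ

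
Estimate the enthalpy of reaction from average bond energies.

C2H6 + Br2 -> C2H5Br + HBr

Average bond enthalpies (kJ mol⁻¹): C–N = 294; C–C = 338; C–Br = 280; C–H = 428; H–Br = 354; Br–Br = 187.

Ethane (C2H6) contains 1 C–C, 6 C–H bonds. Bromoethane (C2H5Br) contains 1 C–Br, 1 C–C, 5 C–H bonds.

ΔH ≈ −19 kJ

Bonds broken (reactants):
  Br–Br: 1 × 187 = 187
  C–C: 1 × 338 = 338
  C–H: 6 × 428 = 2568
  Σ(broken) = 3093 kJ
Bonds formed (products):
  C–Br: 1 × 280 = 280
  C–C: 1 × 338 = 338
  C–H: 5 × 428 = 2140
  H–Br: 1 × 354 = 354
  Σ(formed) = 3112 kJ
ΔH = Σ(broken) − Σ(formed) = 3093 − 3112 = −19 kJ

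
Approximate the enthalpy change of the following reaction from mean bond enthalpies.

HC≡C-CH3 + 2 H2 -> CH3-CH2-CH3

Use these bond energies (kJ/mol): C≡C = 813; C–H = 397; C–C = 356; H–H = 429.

Bonds broken (reactants):
  C≡C: 1 × 813 = 813
  C–C: 1 × 356 = 356
  C–H: 4 × 397 = 1588
  H–H: 2 × 429 = 858
  Σ(broken) = 3615 kJ
Bonds formed (products):
  C–C: 2 × 356 = 712
  C–H: 8 × 397 = 3176
  Σ(formed) = 3888 kJ
ΔH = Σ(broken) − Σ(formed) = 3615 − 3888 = −273 kJ

ΔH ≈ −273 kJ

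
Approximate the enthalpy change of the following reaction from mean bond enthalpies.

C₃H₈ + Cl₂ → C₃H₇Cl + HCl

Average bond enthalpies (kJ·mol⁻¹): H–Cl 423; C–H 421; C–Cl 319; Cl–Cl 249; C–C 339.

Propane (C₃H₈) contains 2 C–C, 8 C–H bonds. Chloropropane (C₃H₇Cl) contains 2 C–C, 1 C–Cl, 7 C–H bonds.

ΔH ≈ −72 kJ

Bonds broken (reactants):
  C–C: 2 × 339 = 678
  C–H: 8 × 421 = 3368
  Cl–Cl: 1 × 249 = 249
  Σ(broken) = 4295 kJ
Bonds formed (products):
  C–C: 2 × 339 = 678
  C–Cl: 1 × 319 = 319
  C–H: 7 × 421 = 2947
  H–Cl: 1 × 423 = 423
  Σ(formed) = 4367 kJ
ΔH = Σ(broken) − Σ(formed) = 4295 − 4367 = −72 kJ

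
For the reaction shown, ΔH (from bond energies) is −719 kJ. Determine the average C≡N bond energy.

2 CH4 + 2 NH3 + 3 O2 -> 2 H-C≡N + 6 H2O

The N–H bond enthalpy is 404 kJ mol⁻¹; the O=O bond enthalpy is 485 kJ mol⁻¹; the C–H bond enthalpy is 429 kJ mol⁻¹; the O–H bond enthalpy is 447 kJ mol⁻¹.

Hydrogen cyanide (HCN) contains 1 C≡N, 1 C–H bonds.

Let D be the C≡N bond energy.
Σ(broken) = 8×429 + 6×404 + 3×485 = 7311
Σ(formed) = 2×D + 2×429 + 12×447 = 6222 + 2D
ΔH = Σ(broken) − Σ(formed) = (7311) − (6222 + 2D) = +1089 − 2D
Setting this equal to −719 kJ gives 2D = 1808, so D = 904 kJ/mol.

D(C≡N) ≈ 904 kJ/mol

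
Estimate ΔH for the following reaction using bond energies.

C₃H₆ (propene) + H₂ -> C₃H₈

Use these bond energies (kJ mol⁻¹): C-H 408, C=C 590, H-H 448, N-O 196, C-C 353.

Bonds broken (reactants):
  C-C: 1 × 353 = 353
  C-H: 6 × 408 = 2448
  C=C: 1 × 590 = 590
  H-H: 1 × 448 = 448
  Σ(broken) = 3839 kJ
Bonds formed (products):
  C-C: 2 × 353 = 706
  C-H: 8 × 408 = 3264
  Σ(formed) = 3970 kJ
ΔH = Σ(broken) − Σ(formed) = 3839 − 3970 = −131 kJ

ΔH ≈ −131 kJ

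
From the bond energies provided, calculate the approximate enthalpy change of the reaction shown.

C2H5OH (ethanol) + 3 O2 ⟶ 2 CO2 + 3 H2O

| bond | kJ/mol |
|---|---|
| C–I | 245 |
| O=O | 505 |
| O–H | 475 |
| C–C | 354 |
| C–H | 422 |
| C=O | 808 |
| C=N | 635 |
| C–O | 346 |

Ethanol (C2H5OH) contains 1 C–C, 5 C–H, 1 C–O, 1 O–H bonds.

ΔH ≈ −1282 kJ

Bonds broken (reactants):
  C–C: 1 × 354 = 354
  C–H: 5 × 422 = 2110
  C–O: 1 × 346 = 346
  O–H: 1 × 475 = 475
  O=O: 3 × 505 = 1515
  Σ(broken) = 4800 kJ
Bonds formed (products):
  C=O: 4 × 808 = 3232
  O–H: 6 × 475 = 2850
  Σ(formed) = 6082 kJ
ΔH = Σ(broken) − Σ(formed) = 4800 − 6082 = −1282 kJ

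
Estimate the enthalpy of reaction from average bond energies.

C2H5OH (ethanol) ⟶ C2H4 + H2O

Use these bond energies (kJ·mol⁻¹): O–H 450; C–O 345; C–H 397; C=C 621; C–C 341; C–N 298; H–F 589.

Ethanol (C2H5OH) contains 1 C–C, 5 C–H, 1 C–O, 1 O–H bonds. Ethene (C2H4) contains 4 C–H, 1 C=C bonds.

ΔH ≈ +12 kJ

Bonds broken (reactants):
  C–C: 1 × 341 = 341
  C–H: 5 × 397 = 1985
  C–O: 1 × 345 = 345
  O–H: 1 × 450 = 450
  Σ(broken) = 3121 kJ
Bonds formed (products):
  C–H: 4 × 397 = 1588
  C=C: 1 × 621 = 621
  O–H: 2 × 450 = 900
  Σ(formed) = 3109 kJ
ΔH = Σ(broken) − Σ(formed) = 3121 − 3109 = +12 kJ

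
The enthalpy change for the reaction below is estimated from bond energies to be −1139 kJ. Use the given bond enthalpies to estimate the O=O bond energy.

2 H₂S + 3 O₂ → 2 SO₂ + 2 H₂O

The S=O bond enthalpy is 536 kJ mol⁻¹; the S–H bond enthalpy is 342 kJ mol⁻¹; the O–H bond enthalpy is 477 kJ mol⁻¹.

Let D be the O=O bond energy.
Σ(broken) = 3×D + 4×342 = 1368 + 3D
Σ(formed) = 4×477 + 4×536 = 4052
ΔH = Σ(broken) − Σ(formed) = (1368 + 3D) − (4052) = −2684 + 3D
Setting this equal to −1139 kJ gives 3D = 1545, so D = 515 kJ/mol.

D(O=O) ≈ 515 kJ/mol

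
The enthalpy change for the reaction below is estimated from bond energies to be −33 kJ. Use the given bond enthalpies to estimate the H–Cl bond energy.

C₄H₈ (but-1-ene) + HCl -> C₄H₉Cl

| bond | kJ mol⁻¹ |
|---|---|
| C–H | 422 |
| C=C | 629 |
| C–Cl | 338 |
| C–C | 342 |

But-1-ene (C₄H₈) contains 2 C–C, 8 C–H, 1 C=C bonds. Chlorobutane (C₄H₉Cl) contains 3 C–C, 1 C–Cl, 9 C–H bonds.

Let D be the H–Cl bond energy.
Σ(broken) = 2×342 + 8×422 + 1×629 + 1×D = 4689 + D
Σ(formed) = 3×342 + 1×338 + 9×422 = 5162
ΔH = Σ(broken) − Σ(formed) = (4689 + D) − (5162) = −473 + D
Setting this equal to −33 kJ gives D = 440 kJ/mol.

D(H–Cl) ≈ 440 kJ/mol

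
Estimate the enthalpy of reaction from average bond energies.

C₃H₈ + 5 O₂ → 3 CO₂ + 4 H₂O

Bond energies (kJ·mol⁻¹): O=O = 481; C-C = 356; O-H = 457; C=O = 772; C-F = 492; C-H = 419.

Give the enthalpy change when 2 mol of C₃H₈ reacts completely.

Bonds broken (reactants):
  C-C: 2 × 356 = 712
  C-H: 8 × 419 = 3352
  O=O: 5 × 481 = 2405
  Σ(broken) = 6469 kJ
Bonds formed (products):
  C=O: 6 × 772 = 4632
  O-H: 8 × 457 = 3656
  Σ(formed) = 8288 kJ
ΔH = Σ(broken) − Σ(formed) = 6469 − 8288 = −1819 kJ
For 2× the reaction as written: 2 × (−1819) = −3638 kJ

ΔH = −3638 kJ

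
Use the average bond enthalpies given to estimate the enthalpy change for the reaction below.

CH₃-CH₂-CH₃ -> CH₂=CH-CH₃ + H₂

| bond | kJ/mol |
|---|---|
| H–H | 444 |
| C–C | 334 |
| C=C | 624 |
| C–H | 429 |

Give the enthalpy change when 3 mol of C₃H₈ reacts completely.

Bonds broken (reactants):
  C–C: 2 × 334 = 668
  C–H: 8 × 429 = 3432
  Σ(broken) = 4100 kJ
Bonds formed (products):
  C–C: 1 × 334 = 334
  C–H: 6 × 429 = 2574
  C=C: 1 × 624 = 624
  H–H: 1 × 444 = 444
  Σ(formed) = 3976 kJ
ΔH = Σ(broken) − Σ(formed) = 4100 − 3976 = +124 kJ
For 3× the reaction as written: 3 × (+124) = +372 kJ

ΔH = +372 kJ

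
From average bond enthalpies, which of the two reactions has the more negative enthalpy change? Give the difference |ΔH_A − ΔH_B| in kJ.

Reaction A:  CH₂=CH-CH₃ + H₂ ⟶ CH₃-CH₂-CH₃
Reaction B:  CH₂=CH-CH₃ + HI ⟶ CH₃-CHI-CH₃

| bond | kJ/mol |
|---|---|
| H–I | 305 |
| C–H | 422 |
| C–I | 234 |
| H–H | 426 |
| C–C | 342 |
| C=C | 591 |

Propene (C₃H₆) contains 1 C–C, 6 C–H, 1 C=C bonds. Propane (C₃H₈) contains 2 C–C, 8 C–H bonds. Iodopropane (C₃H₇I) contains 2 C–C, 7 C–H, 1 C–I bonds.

Reaction A, by 67 kJ

Reaction A:
  Bonds broken (reactants):
    C–C: 1 × 342 = 342
    C–H: 6 × 422 = 2532
    C=C: 1 × 591 = 591
    H–H: 1 × 426 = 426
    Σ(broken) = 3891 kJ
  Bonds formed (products):
    C–C: 2 × 342 = 684
    C–H: 8 × 422 = 3376
    Σ(formed) = 4060 kJ
  ΔH_A = 3891 − 4060 = −169 kJ
Reaction B:
  Bonds broken (reactants):
    C–C: 1 × 342 = 342
    C–H: 6 × 422 = 2532
    C=C: 1 × 591 = 591
    H–I: 1 × 305 = 305
    Σ(broken) = 3770 kJ
  Bonds formed (products):
    C–C: 2 × 342 = 684
    C–H: 7 × 422 = 2954
    C–I: 1 × 234 = 234
    Σ(formed) = 3872 kJ
  ΔH_B = 3770 − 3872 = −102 kJ
ΔH_A − ΔH_B = −67 kJ, so reaction A has the more negative ΔH; |ΔH_A − ΔH_B| = 67 kJ.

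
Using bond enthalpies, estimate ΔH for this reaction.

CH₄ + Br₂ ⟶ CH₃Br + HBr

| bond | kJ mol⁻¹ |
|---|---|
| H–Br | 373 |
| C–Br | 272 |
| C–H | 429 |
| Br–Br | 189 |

Bonds broken (reactants):
  Br–Br: 1 × 189 = 189
  C–H: 4 × 429 = 1716
  Σ(broken) = 1905 kJ
Bonds formed (products):
  C–Br: 1 × 272 = 272
  C–H: 3 × 429 = 1287
  H–Br: 1 × 373 = 373
  Σ(formed) = 1932 kJ
ΔH = Σ(broken) − Σ(formed) = 1905 − 1932 = −27 kJ

ΔH ≈ −27 kJ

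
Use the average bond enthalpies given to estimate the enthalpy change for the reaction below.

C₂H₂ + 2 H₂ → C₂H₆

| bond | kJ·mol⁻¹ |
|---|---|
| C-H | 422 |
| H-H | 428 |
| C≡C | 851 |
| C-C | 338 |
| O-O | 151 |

ΔH ≈ −319 kJ

Bonds broken (reactants):
  C≡C: 1 × 851 = 851
  C-H: 2 × 422 = 844
  H-H: 2 × 428 = 856
  Σ(broken) = 2551 kJ
Bonds formed (products):
  C-C: 1 × 338 = 338
  C-H: 6 × 422 = 2532
  Σ(formed) = 2870 kJ
ΔH = Σ(broken) − Σ(formed) = 2551 − 2870 = −319 kJ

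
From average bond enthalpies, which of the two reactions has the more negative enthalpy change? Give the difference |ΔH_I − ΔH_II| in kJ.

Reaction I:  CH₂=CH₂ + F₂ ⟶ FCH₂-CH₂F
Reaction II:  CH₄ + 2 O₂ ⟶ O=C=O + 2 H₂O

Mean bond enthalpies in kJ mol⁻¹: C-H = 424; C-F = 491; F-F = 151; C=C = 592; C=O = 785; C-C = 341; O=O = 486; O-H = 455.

Reaction II, by 142 kJ

Reaction I:
  Bonds broken (reactants):
    C-H: 4 × 424 = 1696
    C=C: 1 × 592 = 592
    F-F: 1 × 151 = 151
    Σ(broken) = 2439 kJ
  Bonds formed (products):
    C-C: 1 × 341 = 341
    C-F: 2 × 491 = 982
    C-H: 4 × 424 = 1696
    Σ(formed) = 3019 kJ
  ΔH_I = 2439 − 3019 = −580 kJ
Reaction II:
  Bonds broken (reactants):
    C-H: 4 × 424 = 1696
    O=O: 2 × 486 = 972
    Σ(broken) = 2668 kJ
  Bonds formed (products):
    C=O: 2 × 785 = 1570
    O-H: 4 × 455 = 1820
    Σ(formed) = 3390 kJ
  ΔH_II = 2668 − 3390 = −722 kJ
ΔH_I − ΔH_II = +142 kJ, so reaction II has the more negative ΔH; |ΔH_I − ΔH_II| = 142 kJ.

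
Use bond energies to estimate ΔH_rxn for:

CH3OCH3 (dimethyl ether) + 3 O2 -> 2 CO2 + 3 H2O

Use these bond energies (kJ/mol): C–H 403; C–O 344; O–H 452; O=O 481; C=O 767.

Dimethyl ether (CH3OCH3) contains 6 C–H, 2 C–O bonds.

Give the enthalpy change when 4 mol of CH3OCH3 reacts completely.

Bonds broken (reactants):
  C–H: 6 × 403 = 2418
  C–O: 2 × 344 = 688
  O=O: 3 × 481 = 1443
  Σ(broken) = 4549 kJ
Bonds formed (products):
  C=O: 4 × 767 = 3068
  O–H: 6 × 452 = 2712
  Σ(formed) = 5780 kJ
ΔH = Σ(broken) − Σ(formed) = 4549 − 5780 = −1231 kJ
For 4× the reaction as written: 4 × (−1231) = −4924 kJ

ΔH = −4924 kJ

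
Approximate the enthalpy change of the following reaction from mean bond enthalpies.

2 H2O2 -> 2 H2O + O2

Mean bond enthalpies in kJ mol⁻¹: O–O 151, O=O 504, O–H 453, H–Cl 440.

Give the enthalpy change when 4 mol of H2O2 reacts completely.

Bonds broken (reactants):
  O–H: 4 × 453 = 1812
  O–O: 2 × 151 = 302
  Σ(broken) = 2114 kJ
Bonds formed (products):
  O–H: 4 × 453 = 1812
  O=O: 1 × 504 = 504
  Σ(formed) = 2316 kJ
ΔH = Σ(broken) − Σ(formed) = 2114 − 2316 = −202 kJ
For 2× the reaction as written: 2 × (−202) = −404 kJ

ΔH = −404 kJ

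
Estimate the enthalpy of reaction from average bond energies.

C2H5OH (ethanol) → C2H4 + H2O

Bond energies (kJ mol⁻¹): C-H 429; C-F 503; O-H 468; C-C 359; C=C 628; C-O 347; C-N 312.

ΔH ≈ +39 kJ

Bonds broken (reactants):
  C-C: 1 × 359 = 359
  C-H: 5 × 429 = 2145
  C-O: 1 × 347 = 347
  O-H: 1 × 468 = 468
  Σ(broken) = 3319 kJ
Bonds formed (products):
  C-H: 4 × 429 = 1716
  C=C: 1 × 628 = 628
  O-H: 2 × 468 = 936
  Σ(formed) = 3280 kJ
ΔH = Σ(broken) − Σ(formed) = 3319 − 3280 = +39 kJ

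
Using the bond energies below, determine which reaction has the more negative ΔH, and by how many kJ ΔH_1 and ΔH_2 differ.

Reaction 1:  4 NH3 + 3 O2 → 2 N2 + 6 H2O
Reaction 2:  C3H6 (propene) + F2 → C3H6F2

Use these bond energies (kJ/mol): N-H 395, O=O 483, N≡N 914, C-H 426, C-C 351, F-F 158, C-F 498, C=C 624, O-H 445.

Reaction 1:
  Bonds broken (reactants):
    N-H: 12 × 395 = 4740
    O=O: 3 × 483 = 1449
    Σ(broken) = 6189 kJ
  Bonds formed (products):
    N≡N: 2 × 914 = 1828
    O-H: 12 × 445 = 5340
    Σ(formed) = 7168 kJ
  ΔH_1 = 6189 − 7168 = −979 kJ
Reaction 2:
  Bonds broken (reactants):
    C-C: 1 × 351 = 351
    C-H: 6 × 426 = 2556
    C=C: 1 × 624 = 624
    F-F: 1 × 158 = 158
    Σ(broken) = 3689 kJ
  Bonds formed (products):
    C-C: 2 × 351 = 702
    C-F: 2 × 498 = 996
    C-H: 6 × 426 = 2556
    Σ(formed) = 4254 kJ
  ΔH_2 = 3689 − 4254 = −565 kJ
ΔH_1 − ΔH_2 = −414 kJ, so reaction 1 has the more negative ΔH; |ΔH_1 − ΔH_2| = 414 kJ.

Reaction 1, by 414 kJ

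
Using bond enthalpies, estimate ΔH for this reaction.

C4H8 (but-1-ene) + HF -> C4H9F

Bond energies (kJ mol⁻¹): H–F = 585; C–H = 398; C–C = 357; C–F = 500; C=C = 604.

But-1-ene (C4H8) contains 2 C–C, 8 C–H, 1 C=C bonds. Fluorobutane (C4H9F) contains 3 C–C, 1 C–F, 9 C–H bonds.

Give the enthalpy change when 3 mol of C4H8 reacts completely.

ΔH = −198 kJ

Bonds broken (reactants):
  C–C: 2 × 357 = 714
  C–H: 8 × 398 = 3184
  C=C: 1 × 604 = 604
  H–F: 1 × 585 = 585
  Σ(broken) = 5087 kJ
Bonds formed (products):
  C–C: 3 × 357 = 1071
  C–F: 1 × 500 = 500
  C–H: 9 × 398 = 3582
  Σ(formed) = 5153 kJ
ΔH = Σ(broken) − Σ(formed) = 5087 − 5153 = −66 kJ
For 3× the reaction as written: 3 × (−66) = −198 kJ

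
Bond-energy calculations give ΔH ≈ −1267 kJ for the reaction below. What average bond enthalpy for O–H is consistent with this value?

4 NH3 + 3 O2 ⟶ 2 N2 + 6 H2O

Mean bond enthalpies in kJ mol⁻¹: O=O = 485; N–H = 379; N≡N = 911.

Let D be the O–H bond energy.
Σ(broken) = 12×379 + 3×485 = 6003
Σ(formed) = 2×911 + 12×D = 1822 + 12D
ΔH = Σ(broken) − Σ(formed) = (6003) − (1822 + 12D) = +4181 − 12D
Setting this equal to −1267 kJ gives 12D = 5448, so D = 454 kJ/mol.

D(O–H) ≈ 454 kJ/mol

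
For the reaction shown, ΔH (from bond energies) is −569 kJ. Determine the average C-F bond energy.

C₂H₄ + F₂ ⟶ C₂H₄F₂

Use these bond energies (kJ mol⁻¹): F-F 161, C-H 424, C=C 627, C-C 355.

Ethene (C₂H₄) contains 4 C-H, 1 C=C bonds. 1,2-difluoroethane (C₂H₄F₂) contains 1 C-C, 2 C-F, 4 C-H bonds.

D(C-F) ≈ 501 kJ/mol

Let D be the C-F bond energy.
Σ(broken) = 4×424 + 1×627 + 1×161 = 2484
Σ(formed) = 1×355 + 2×D + 4×424 = 2051 + 2D
ΔH = Σ(broken) − Σ(formed) = (2484) − (2051 + 2D) = +433 − 2D
Setting this equal to −569 kJ gives 2D = 1002, so D = 501 kJ/mol.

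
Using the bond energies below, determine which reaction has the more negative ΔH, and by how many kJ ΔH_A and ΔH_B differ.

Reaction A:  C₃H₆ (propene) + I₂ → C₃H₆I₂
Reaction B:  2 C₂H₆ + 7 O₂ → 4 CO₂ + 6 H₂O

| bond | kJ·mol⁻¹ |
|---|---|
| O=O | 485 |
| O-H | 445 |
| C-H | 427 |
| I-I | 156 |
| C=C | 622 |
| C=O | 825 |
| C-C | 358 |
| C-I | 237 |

Reaction A:
  Bonds broken (reactants):
    C-C: 1 × 358 = 358
    C-H: 6 × 427 = 2562
    C=C: 1 × 622 = 622
    I-I: 1 × 156 = 156
    Σ(broken) = 3698 kJ
  Bonds formed (products):
    C-C: 2 × 358 = 716
    C-H: 6 × 427 = 2562
    C-I: 2 × 237 = 474
    Σ(formed) = 3752 kJ
  ΔH_A = 3698 − 3752 = −54 kJ
Reaction B:
  Bonds broken (reactants):
    C-C: 2 × 358 = 716
    C-H: 12 × 427 = 5124
    O=O: 7 × 485 = 3395
    Σ(broken) = 9235 kJ
  Bonds formed (products):
    C=O: 8 × 825 = 6600
    O-H: 12 × 445 = 5340
    Σ(formed) = 11940 kJ
  ΔH_B = 9235 − 11940 = −2705 kJ
ΔH_A − ΔH_B = +2651 kJ, so reaction B has the more negative ΔH; |ΔH_A − ΔH_B| = 2651 kJ.

Reaction B, by 2651 kJ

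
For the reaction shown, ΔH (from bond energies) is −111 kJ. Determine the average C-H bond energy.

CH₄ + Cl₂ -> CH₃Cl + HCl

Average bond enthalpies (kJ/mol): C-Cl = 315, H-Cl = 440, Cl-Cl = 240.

D(C-H) ≈ 404 kJ/mol

Let D be the C-H bond energy.
Σ(broken) = 4×D + 1×240 = 240 + 4D
Σ(formed) = 1×315 + 3×D + 1×440 = 755 + 3D
ΔH = Σ(broken) − Σ(formed) = (240 + 4D) − (755 + 3D) = −515 + D
Setting this equal to −111 kJ gives D = 404 kJ/mol.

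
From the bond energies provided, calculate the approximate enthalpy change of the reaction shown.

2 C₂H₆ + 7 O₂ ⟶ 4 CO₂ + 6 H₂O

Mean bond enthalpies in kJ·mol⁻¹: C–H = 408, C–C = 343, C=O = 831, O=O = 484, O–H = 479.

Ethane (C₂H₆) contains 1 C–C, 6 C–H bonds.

Bonds broken (reactants):
  C–C: 2 × 343 = 686
  C–H: 12 × 408 = 4896
  O=O: 7 × 484 = 3388
  Σ(broken) = 8970 kJ
Bonds formed (products):
  C=O: 8 × 831 = 6648
  O–H: 12 × 479 = 5748
  Σ(formed) = 12396 kJ
ΔH = Σ(broken) − Σ(formed) = 8970 − 12396 = −3426 kJ

ΔH ≈ −3426 kJ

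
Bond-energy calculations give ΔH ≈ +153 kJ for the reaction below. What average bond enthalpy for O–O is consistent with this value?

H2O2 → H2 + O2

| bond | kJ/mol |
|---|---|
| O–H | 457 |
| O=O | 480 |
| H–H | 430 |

D(O–O) ≈ 149 kJ/mol

Let D be the O–O bond energy.
Σ(broken) = 2×457 + 1×D = 914 + D
Σ(formed) = 1×430 + 1×480 = 910
ΔH = Σ(broken) − Σ(formed) = (914 + D) − (910) = +4 + D
Setting this equal to +153 kJ gives D = 149 kJ/mol.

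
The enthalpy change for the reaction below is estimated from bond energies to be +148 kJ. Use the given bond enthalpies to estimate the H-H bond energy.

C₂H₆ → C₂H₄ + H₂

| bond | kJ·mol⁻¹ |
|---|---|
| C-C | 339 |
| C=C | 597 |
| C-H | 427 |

Let D be the H-H bond energy.
Σ(broken) = 1×339 + 6×427 = 2901
Σ(formed) = 4×427 + 1×597 + 1×D = 2305 + D
ΔH = Σ(broken) − Σ(formed) = (2901) − (2305 + D) = +596 − D
Setting this equal to +148 kJ gives D = 448 kJ/mol.

D(H-H) ≈ 448 kJ/mol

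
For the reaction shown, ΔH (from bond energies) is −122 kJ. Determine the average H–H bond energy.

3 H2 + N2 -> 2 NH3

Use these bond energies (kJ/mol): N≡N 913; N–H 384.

D(H–H) ≈ 423 kJ/mol

Let D be the H–H bond energy.
Σ(broken) = 3×D + 1×913 = 913 + 3D
Σ(formed) = 6×384 = 2304
ΔH = Σ(broken) − Σ(formed) = (913 + 3D) − (2304) = −1391 + 3D
Setting this equal to −122 kJ gives 3D = 1269, so D = 423 kJ/mol.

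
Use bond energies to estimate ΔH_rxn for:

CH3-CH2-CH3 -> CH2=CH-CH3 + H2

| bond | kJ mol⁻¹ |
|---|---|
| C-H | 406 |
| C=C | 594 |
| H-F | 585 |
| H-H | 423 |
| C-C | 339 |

Bonds broken (reactants):
  C-C: 2 × 339 = 678
  C-H: 8 × 406 = 3248
  Σ(broken) = 3926 kJ
Bonds formed (products):
  C-C: 1 × 339 = 339
  C-H: 6 × 406 = 2436
  C=C: 1 × 594 = 594
  H-H: 1 × 423 = 423
  Σ(formed) = 3792 kJ
ΔH = Σ(broken) − Σ(formed) = 3926 − 3792 = +134 kJ

ΔH ≈ +134 kJ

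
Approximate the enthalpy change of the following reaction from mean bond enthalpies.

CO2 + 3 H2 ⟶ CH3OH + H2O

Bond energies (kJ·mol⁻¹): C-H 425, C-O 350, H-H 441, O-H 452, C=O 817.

Bonds broken (reactants):
  C=O: 2 × 817 = 1634
  H-H: 3 × 441 = 1323
  Σ(broken) = 2957 kJ
Bonds formed (products):
  C-H: 3 × 425 = 1275
  C-O: 1 × 350 = 350
  O-H: 3 × 452 = 1356
  Σ(formed) = 2981 kJ
ΔH = Σ(broken) − Σ(formed) = 2957 − 2981 = −24 kJ

ΔH ≈ −24 kJ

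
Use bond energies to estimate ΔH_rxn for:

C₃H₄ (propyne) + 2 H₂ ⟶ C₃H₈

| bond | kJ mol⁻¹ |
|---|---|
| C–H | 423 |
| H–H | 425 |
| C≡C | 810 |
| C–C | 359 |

ΔH ≈ −391 kJ

Bonds broken (reactants):
  C≡C: 1 × 810 = 810
  C–C: 1 × 359 = 359
  C–H: 4 × 423 = 1692
  H–H: 2 × 425 = 850
  Σ(broken) = 3711 kJ
Bonds formed (products):
  C–C: 2 × 359 = 718
  C–H: 8 × 423 = 3384
  Σ(formed) = 4102 kJ
ΔH = Σ(broken) − Σ(formed) = 3711 − 4102 = −391 kJ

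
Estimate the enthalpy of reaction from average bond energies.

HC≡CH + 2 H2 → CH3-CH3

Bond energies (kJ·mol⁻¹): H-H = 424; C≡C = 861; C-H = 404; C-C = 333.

Bonds broken (reactants):
  C≡C: 1 × 861 = 861
  C-H: 2 × 404 = 808
  H-H: 2 × 424 = 848
  Σ(broken) = 2517 kJ
Bonds formed (products):
  C-C: 1 × 333 = 333
  C-H: 6 × 404 = 2424
  Σ(formed) = 2757 kJ
ΔH = Σ(broken) − Σ(formed) = 2517 − 2757 = −240 kJ

ΔH ≈ −240 kJ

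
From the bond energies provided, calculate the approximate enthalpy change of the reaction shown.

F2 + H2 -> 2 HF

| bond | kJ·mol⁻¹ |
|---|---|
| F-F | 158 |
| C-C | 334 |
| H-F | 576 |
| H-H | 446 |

Bonds broken (reactants):
  F-F: 1 × 158 = 158
  H-H: 1 × 446 = 446
  Σ(broken) = 604 kJ
Bonds formed (products):
  H-F: 2 × 576 = 1152
  Σ(formed) = 1152 kJ
ΔH = Σ(broken) − Σ(formed) = 604 − 1152 = −548 kJ

ΔH ≈ −548 kJ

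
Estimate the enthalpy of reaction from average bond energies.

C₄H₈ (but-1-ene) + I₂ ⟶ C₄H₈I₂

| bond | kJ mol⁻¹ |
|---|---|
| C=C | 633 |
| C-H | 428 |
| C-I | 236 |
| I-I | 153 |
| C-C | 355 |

ΔH ≈ −41 kJ

Bonds broken (reactants):
  C-C: 2 × 355 = 710
  C-H: 8 × 428 = 3424
  C=C: 1 × 633 = 633
  I-I: 1 × 153 = 153
  Σ(broken) = 4920 kJ
Bonds formed (products):
  C-C: 3 × 355 = 1065
  C-H: 8 × 428 = 3424
  C-I: 2 × 236 = 472
  Σ(formed) = 4961 kJ
ΔH = Σ(broken) − Σ(formed) = 4920 − 4961 = −41 kJ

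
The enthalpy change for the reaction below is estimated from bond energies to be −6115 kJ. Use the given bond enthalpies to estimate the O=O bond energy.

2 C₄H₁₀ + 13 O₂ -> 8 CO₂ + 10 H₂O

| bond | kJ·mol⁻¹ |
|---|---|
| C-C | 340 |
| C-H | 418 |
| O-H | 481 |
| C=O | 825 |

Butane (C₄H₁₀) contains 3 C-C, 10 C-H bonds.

Let D be the O=O bond energy.
Σ(broken) = 6×340 + 20×418 + 13×D = 10400 + 13D
Σ(formed) = 16×825 + 20×481 = 22820
ΔH = Σ(broken) − Σ(formed) = (10400 + 13D) − (22820) = −12420 + 13D
Setting this equal to −6115 kJ gives 13D = 6305, so D = 485 kJ/mol.

D(O=O) ≈ 485 kJ/mol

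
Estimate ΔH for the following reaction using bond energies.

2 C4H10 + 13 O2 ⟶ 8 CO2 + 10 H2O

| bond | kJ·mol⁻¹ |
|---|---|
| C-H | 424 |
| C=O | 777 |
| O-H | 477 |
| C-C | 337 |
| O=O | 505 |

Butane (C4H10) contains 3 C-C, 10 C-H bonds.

Bonds broken (reactants):
  C-C: 6 × 337 = 2022
  C-H: 20 × 424 = 8480
  O=O: 13 × 505 = 6565
  Σ(broken) = 17067 kJ
Bonds formed (products):
  C=O: 16 × 777 = 12432
  O-H: 20 × 477 = 9540
  Σ(formed) = 21972 kJ
ΔH = Σ(broken) − Σ(formed) = 17067 − 21972 = −4905 kJ

ΔH ≈ −4905 kJ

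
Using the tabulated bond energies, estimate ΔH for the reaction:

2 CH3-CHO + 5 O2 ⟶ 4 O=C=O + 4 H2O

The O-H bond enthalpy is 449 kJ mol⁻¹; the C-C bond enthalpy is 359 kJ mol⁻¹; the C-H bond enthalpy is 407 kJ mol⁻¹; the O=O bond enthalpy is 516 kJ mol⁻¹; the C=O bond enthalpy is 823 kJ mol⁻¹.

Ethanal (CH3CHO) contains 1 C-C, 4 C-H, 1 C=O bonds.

ΔH ≈ −1976 kJ

Bonds broken (reactants):
  C-C: 2 × 359 = 718
  C-H: 8 × 407 = 3256
  C=O: 2 × 823 = 1646
  O=O: 5 × 516 = 2580
  Σ(broken) = 8200 kJ
Bonds formed (products):
  C=O: 8 × 823 = 6584
  O-H: 8 × 449 = 3592
  Σ(formed) = 10176 kJ
ΔH = Σ(broken) − Σ(formed) = 8200 − 10176 = −1976 kJ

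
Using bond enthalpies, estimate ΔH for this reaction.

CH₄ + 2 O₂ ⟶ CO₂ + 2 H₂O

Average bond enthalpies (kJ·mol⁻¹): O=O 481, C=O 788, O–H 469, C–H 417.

Bonds broken (reactants):
  C–H: 4 × 417 = 1668
  O=O: 2 × 481 = 962
  Σ(broken) = 2630 kJ
Bonds formed (products):
  C=O: 2 × 788 = 1576
  O–H: 4 × 469 = 1876
  Σ(formed) = 3452 kJ
ΔH = Σ(broken) − Σ(formed) = 2630 − 3452 = −822 kJ

ΔH ≈ −822 kJ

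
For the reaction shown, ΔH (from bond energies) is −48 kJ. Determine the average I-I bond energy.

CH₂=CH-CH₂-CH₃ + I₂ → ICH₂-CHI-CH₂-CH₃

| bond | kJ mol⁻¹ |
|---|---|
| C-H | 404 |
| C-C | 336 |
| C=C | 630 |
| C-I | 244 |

D(I-I) ≈ 146 kJ/mol

Let D be the I-I bond energy.
Σ(broken) = 2×336 + 8×404 + 1×630 + 1×D = 4534 + D
Σ(formed) = 3×336 + 8×404 + 2×244 = 4728
ΔH = Σ(broken) − Σ(formed) = (4534 + D) − (4728) = −194 + D
Setting this equal to −48 kJ gives D = 146 kJ/mol.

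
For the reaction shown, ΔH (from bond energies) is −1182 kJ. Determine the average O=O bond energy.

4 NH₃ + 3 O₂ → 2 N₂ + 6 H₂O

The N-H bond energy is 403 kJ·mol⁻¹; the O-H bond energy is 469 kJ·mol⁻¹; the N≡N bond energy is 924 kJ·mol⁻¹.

Let D be the O=O bond energy.
Σ(broken) = 12×403 + 3×D = 4836 + 3D
Σ(formed) = 2×924 + 12×469 = 7476
ΔH = Σ(broken) − Σ(formed) = (4836 + 3D) − (7476) = −2640 + 3D
Setting this equal to −1182 kJ gives 3D = 1458, so D = 486 kJ/mol.

D(O=O) ≈ 486 kJ/mol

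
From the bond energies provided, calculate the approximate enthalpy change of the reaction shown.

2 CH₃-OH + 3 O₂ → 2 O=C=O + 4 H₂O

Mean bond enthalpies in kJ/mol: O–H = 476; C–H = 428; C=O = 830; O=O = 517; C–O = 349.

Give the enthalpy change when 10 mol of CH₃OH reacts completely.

ΔH = −6795 kJ

Bonds broken (reactants):
  C–H: 6 × 428 = 2568
  C–O: 2 × 349 = 698
  O–H: 2 × 476 = 952
  O=O: 3 × 517 = 1551
  Σ(broken) = 5769 kJ
Bonds formed (products):
  C=O: 4 × 830 = 3320
  O–H: 8 × 476 = 3808
  Σ(formed) = 7128 kJ
ΔH = Σ(broken) − Σ(formed) = 5769 − 7128 = −1359 kJ
For 5× the reaction as written: 5 × (−1359) = −6795 kJ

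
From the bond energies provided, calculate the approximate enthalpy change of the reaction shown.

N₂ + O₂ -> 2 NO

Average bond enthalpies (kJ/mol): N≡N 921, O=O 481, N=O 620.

Bonds broken (reactants):
  N≡N: 1 × 921 = 921
  O=O: 1 × 481 = 481
  Σ(broken) = 1402 kJ
Bonds formed (products):
  N=O: 2 × 620 = 1240
  Σ(formed) = 1240 kJ
ΔH = Σ(broken) − Σ(formed) = 1402 − 1240 = +162 kJ

ΔH ≈ +162 kJ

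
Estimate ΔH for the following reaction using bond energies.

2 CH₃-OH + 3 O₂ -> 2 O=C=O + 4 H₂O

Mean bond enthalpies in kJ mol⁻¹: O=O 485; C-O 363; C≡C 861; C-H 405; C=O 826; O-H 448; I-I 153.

ΔH ≈ −1381 kJ

Bonds broken (reactants):
  C-H: 6 × 405 = 2430
  C-O: 2 × 363 = 726
  O-H: 2 × 448 = 896
  O=O: 3 × 485 = 1455
  Σ(broken) = 5507 kJ
Bonds formed (products):
  C=O: 4 × 826 = 3304
  O-H: 8 × 448 = 3584
  Σ(formed) = 6888 kJ
ΔH = Σ(broken) − Σ(formed) = 5507 − 6888 = −1381 kJ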